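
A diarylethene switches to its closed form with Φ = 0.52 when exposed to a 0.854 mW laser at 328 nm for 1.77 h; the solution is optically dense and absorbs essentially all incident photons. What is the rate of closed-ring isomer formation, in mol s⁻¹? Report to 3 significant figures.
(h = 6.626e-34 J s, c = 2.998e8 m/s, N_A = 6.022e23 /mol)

1.22e-9 mol s⁻¹

Photon energy at 328 nm: hc/λ = (6.626e-34)(2.998e8)/(328e-9) = 6.056e-19 J.
Energy delivered: (0.854 mW)(6372 s) = 5.442 J.
Photons incident: 5.442 / 6.056e-19 = 8.986e18, i.e. 8.986e18/6.022e23 = 1.492e-5 mol.
Product formed: 0.52 × 1.492e-5 = 7.758e-6 mol.
Rate: 7.758e-6 / 6372 s = 1.22e-9 mol s⁻¹.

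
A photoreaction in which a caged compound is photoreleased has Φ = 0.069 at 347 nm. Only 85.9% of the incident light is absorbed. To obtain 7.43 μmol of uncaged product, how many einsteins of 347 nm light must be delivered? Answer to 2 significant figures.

1.3e-4 einstein

Product: 7.43 μmol = 7.43e-6 mol.
Photons that must be absorbed: 7.43e-6 / 0.069 = 1.077e-4 mol.
Incident photons needed: 1.077e-4 / 0.859 = 1.254e-4 mol.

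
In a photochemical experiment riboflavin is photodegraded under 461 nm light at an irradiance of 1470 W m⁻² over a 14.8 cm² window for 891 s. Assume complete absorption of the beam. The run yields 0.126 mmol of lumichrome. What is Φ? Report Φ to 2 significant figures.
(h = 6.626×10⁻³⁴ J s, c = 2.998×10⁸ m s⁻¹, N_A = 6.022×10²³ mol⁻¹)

Φ = 0.017

Product: 0.126 mmol = 1.26×10⁻⁴ mol.
Photon energy at 461 nm: hc/λ = (6.626×10⁻³⁴)(2.998×10⁸)/(461×10⁻⁹) = 4.309×10⁻¹⁹ J.
Energy delivered: (1470 W m⁻²)(14.8×10⁻⁴ m²)(891 s) = 1938 J.
Photons incident: 1938 / 4.309×10⁻¹⁹ = 4.498×10²¹, i.e. 4.498×10²¹/6.022×10²³ = 0.007469 mol.
Φ = 1.26×10⁻⁴ mol / 0.007469 mol photons = 0.017.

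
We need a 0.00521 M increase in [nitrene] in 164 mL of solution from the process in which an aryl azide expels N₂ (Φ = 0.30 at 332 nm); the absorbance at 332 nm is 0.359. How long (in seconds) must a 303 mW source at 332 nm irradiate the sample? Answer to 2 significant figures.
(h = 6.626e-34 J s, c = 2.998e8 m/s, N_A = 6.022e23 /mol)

Product: (0.00521 M)(0.164 L) = 8.544e-4 mol.
Photons that must be absorbed: 8.544e-4 / 0.30 = 0.002848 mol.
Fraction absorbed: 1 − 10^(−0.359) = 0.5625.
Incident photons needed: 0.002848 / 0.5625 = 0.005063 mol.
Photon energy: hc/λ = 5.983e-19 J; per mole, 3.603e5 J mol⁻¹.
Energy required: 0.005063 × 3.603e5 = 1824 J.
Time: 1824 J / 0.303 W = 6000 s.

t ≈ 6000 s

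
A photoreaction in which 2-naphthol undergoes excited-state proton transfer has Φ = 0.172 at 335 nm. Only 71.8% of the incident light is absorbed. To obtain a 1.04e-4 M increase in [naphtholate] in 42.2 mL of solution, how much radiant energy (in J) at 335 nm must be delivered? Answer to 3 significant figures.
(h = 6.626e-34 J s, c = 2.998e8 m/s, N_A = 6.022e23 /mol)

12.7 J

Product: (1.04e-4 M)(0.0422 L) = 4.389e-6 mol.
Photons that must be absorbed: 4.389e-6 / 0.172 = 2.552e-5 mol.
Incident photons needed: 2.552e-5 / 0.718 = 3.554e-5 mol.
Photon energy: hc/λ = 5.930e-19 J; per mole, 3.571e5 J mol⁻¹.
Energy required: 3.554e-5 × 3.571e5 = 12.7 J.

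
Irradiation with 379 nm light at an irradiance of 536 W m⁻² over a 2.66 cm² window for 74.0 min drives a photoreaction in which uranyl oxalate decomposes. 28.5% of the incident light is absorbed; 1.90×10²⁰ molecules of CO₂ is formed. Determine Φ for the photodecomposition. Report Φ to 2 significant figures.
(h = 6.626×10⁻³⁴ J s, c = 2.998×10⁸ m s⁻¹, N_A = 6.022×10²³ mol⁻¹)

Product: 1.90×10²⁰ / 6.022×10²³ = 3.155×10⁻⁴ mol.
Photon energy at 379 nm: hc/λ = (6.626×10⁻³⁴)(2.998×10⁸)/(379×10⁻⁹) = 5.241×10⁻¹⁹ J.
Energy delivered: (536 W m⁻²)(2.66×10⁻⁴ m²)(4440 s) = 633.0 J.
Photons incident: 633.0 / 5.241×10⁻¹⁹ = 1.208×10²¹, i.e. 1.208×10²¹/6.022×10²³ = 0.002006 mol.
Photons absorbed: 0.285 × 0.002006 = 5.717×10⁻⁴ mol.
Φ = 3.155×10⁻⁴ mol / 5.717×10⁻⁴ mol photons = 0.55.

Φ = 0.55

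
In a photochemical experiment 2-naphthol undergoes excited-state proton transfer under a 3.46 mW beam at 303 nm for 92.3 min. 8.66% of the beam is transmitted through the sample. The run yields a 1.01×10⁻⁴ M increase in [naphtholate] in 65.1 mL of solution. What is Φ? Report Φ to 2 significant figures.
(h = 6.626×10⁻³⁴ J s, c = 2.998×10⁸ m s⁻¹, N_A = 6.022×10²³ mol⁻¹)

Φ = 0.15

Product: (1.01×10⁻⁴ M)(0.0651 L) = 6.575×10⁻⁶ mol.
Photon energy at 303 nm: hc/λ = (6.626×10⁻³⁴)(2.998×10⁸)/(303×10⁻⁹) = 6.556×10⁻¹⁹ J.
Energy delivered: (3.46 mW)(5538 s) = 19.16 J.
Photons incident: 19.16 / 6.556×10⁻¹⁹ = 2.923×10¹⁹, i.e. 2.923×10¹⁹/6.022×10²³ = 4.854×10⁻⁵ mol.
Fraction absorbed: 1 − 8.66/100 = 0.9134.
Photons absorbed: 0.9134 × 4.854×10⁻⁵ = 4.434×10⁻⁵ mol.
Φ = 6.575×10⁻⁶ mol / 4.434×10⁻⁵ mol photons = 0.15.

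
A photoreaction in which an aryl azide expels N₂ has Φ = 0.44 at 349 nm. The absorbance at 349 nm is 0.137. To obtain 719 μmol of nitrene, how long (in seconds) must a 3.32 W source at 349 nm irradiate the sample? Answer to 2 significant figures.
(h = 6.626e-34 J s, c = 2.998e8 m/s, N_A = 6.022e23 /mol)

Product: 719 μmol = 7.19e-4 mol.
Photons that must be absorbed: 7.19e-4 / 0.44 = 0.001634 mol.
Fraction absorbed: 1 − 10^(−0.137) = 0.2705.
Incident photons needed: 0.001634 / 0.2705 = 0.006041 mol.
Photon energy: hc/λ = 5.692e-19 J; per mole, 3.428e5 J mol⁻¹.
Energy required: 0.006041 × 3.428e5 = 2071 J.
Time: 2071 J / 3.32 W = 620 s.

t ≈ 620 s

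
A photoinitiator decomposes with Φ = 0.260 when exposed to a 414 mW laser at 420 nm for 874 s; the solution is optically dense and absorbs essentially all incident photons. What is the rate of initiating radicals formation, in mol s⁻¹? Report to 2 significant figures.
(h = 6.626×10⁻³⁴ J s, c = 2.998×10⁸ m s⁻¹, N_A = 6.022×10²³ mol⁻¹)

3.8×10⁻⁷ mol s⁻¹

Photon energy at 420 nm: hc/λ = (6.626×10⁻³⁴)(2.998×10⁸)/(420×10⁻⁹) = 4.730×10⁻¹⁹ J.
Energy delivered: (414 mW)(874 s) = 361.8 J.
Photons incident: 361.8 / 4.730×10⁻¹⁹ = 7.649×10²⁰, i.e. 7.649×10²⁰/6.022×10²³ = 0.001270 mol.
Product formed: 0.260 × 0.001270 = 3.302×10⁻⁴ mol.
Rate: 3.302×10⁻⁴ / 874 s = 3.8×10⁻⁷ mol s⁻¹.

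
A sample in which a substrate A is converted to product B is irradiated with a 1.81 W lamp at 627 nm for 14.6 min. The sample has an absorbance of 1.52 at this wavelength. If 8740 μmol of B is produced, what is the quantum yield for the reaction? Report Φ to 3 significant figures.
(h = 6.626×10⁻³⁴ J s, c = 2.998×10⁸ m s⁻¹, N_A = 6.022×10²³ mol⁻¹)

Product: 8740 μmol = 0.00874 mol.
Photon energy at 627 nm: hc/λ = (6.626×10⁻³⁴)(2.998×10⁸)/(627×10⁻⁹) = 3.168×10⁻¹⁹ J.
Energy delivered: (1.81 W)(876 s) = 1586 J.
Photons incident: 1586 / 3.168×10⁻¹⁹ = 5.006×10²¹, i.e. 5.006×10²¹/6.022×10²³ = 0.008313 mol.
Fraction absorbed: 1 − 10^(−1.52) = 0.9698.
Photons absorbed: 0.9698 × 0.008313 = 0.008062 mol.
Φ = 0.00874 mol / 0.008062 mol photons = 1.08.

Φ = 1.08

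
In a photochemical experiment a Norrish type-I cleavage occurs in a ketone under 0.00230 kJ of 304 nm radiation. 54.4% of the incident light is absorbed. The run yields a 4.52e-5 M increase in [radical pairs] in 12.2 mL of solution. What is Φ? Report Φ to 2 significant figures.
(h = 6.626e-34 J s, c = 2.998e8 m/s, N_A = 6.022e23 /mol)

Φ = 0.17

Product: (4.52e-5 M)(0.0122 L) = 5.514e-7 mol.
Photon energy at 304 nm: hc/λ = (6.626e-34)(2.998e8)/(304e-9) = 6.534e-19 J.
Incident energy: 0.00230 kJ = 2.30 J.
Photons incident: 2.30 / 6.534e-19 = 3.520e18, i.e. 3.520e18/6.022e23 = 5.845e-6 mol.
Photons absorbed: 0.544 × 5.845e-6 = 3.180e-6 mol.
Φ = 5.514e-7 mol / 3.180e-6 mol photons = 0.17.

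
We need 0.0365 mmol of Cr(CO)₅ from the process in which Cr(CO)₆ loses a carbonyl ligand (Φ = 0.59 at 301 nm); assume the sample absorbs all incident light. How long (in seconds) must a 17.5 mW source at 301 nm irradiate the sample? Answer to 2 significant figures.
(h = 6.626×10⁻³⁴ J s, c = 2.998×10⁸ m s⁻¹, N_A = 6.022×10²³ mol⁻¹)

t ≈ 1400 s

Product: 0.0365 mmol = 3.65×10⁻⁵ mol.
Photons that must be absorbed: 3.65×10⁻⁵ / 0.59 = 6.186×10⁻⁵ mol.
Photon energy: hc/λ = 6.600×10⁻¹⁹ J; per mole, 3.975×10⁵ J mol⁻¹.
Energy required: 6.186×10⁻⁵ × 3.975×10⁵ = 24.59 J.
Time: 24.59 J / 0.0175 W = 1400 s.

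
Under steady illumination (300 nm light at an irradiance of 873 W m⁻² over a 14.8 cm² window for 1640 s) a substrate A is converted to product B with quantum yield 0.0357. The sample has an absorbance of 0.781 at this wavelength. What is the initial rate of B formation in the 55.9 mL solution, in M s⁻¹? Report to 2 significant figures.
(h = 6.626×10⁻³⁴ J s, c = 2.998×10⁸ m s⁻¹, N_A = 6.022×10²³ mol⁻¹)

Photon energy at 300 nm: hc/λ = (6.626×10⁻³⁴)(2.998×10⁸)/(300×10⁻⁹) = 6.622×10⁻¹⁹ J.
Energy delivered: (873 W m⁻²)(14.8×10⁻⁴ m²)(1640 s) = 2119 J.
Photons incident: 2119 / 6.622×10⁻¹⁹ = 3.200×10²¹, i.e. 3.200×10²¹/6.022×10²³ = 0.005314 mol.
Fraction absorbed: 1 − 10^(−0.781) = 0.8344.
Photons absorbed: 0.8344 × 0.005314 = 0.004434 mol.
Product formed: 0.0357 × 0.004434 = 1.583×10⁻⁴ mol.
Rate: 1.583×10⁻⁴ mol / (1640 s × 0.0559 L) = 1.7×10⁻⁶ M s⁻¹.

1.7×10⁻⁶ M s⁻¹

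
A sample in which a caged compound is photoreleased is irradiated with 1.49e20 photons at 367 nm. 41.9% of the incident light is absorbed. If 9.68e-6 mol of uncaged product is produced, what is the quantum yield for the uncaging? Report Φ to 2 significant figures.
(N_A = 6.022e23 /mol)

Moles of photons: 1.49e20 / 6.022e23 = 2.474e-4 mol.
Photons absorbed: 0.419 × 2.474e-4 = 1.037e-4 mol.
Φ = 9.68e-6 mol / 1.037e-4 mol photons = 0.093.

Φ = 0.093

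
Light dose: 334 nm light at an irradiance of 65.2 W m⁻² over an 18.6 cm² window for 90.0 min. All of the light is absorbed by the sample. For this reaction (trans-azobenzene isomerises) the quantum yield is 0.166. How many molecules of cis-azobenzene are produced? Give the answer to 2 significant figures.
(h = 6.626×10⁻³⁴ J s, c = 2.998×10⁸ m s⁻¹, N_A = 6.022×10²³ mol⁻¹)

1.8×10²⁰ molecules

Photon energy at 334 nm: hc/λ = (6.626×10⁻³⁴)(2.998×10⁸)/(334×10⁻⁹) = 5.948×10⁻¹⁹ J.
Energy delivered: (65.2 W m⁻²)(18.6×10⁻⁴ m²)(5400 s) = 654.9 J.
Photons incident: 654.9 / 5.948×10⁻¹⁹ = 1.101×10²¹, i.e. 1.101×10²¹/6.022×10²³ = 0.001828 mol.
Product: Φ × n_abs = 0.166 × 0.001828 = 3.034×10⁻⁴ mol.
As a count: 3.034×10⁻⁴ × 6.022×10²³ = 1.8×10²⁰.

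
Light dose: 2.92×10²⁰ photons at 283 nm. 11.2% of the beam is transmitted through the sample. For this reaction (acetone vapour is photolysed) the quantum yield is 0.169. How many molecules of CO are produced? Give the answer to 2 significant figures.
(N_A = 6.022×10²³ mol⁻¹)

Moles of photons: 2.92×10²⁰ / 6.022×10²³ = 4.849×10⁻⁴ mol.
Fraction absorbed: 1 − 11.2/100 = 0.8880.
Photons absorbed: 0.8880 × 4.849×10⁻⁴ = 4.306×10⁻⁴ mol.
Product: Φ × n_abs = 0.169 × 4.306×10⁻⁴ = 7.277×10⁻⁵ mol.
As a count: 7.277×10⁻⁵ × 6.022×10²³ = 4.4×10¹⁹.

4.4×10¹⁹ molecules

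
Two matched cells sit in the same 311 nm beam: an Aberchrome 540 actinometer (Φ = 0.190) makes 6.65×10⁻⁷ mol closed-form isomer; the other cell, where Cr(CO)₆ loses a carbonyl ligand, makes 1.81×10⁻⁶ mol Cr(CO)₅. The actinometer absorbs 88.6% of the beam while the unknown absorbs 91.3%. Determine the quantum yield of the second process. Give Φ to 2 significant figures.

Φ = 0.50

Photons absorbed by the actinometer: 6.65×10⁻⁷ / 0.190 = 3.500×10⁻⁶ mol.
Incident flux: 3.500×10⁻⁶ / 0.886 = 3.950×10⁻⁶ einstein.
Absorbed by unknown: 0.913 × 3.950×10⁻⁶ = 3.606×10⁻⁶ mol.
Φ(unknown) = 1.81×10⁻⁶ / 3.606×10⁻⁶ = 0.50.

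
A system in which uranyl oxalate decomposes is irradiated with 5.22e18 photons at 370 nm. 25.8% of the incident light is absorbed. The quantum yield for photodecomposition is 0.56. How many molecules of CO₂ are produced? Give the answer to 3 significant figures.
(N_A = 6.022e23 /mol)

7.54e17 molecules

Moles of photons: 5.22e18 / 6.022e23 = 8.668e-6 mol.
Photons absorbed: 0.258 × 8.668e-6 = 2.236e-6 mol.
Product: Φ × n_abs = 0.56 × 2.236e-6 = 1.252e-6 mol.
As a count: 1.252e-6 × 6.022e23 = 7.54e17.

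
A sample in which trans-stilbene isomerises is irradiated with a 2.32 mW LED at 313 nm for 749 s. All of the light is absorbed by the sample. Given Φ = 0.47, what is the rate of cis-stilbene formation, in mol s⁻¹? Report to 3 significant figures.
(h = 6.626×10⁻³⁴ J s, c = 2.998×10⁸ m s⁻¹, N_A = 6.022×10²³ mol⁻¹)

2.85×10⁻⁹ mol s⁻¹

Photon energy at 313 nm: hc/λ = (6.626×10⁻³⁴)(2.998×10⁸)/(313×10⁻⁹) = 6.347×10⁻¹⁹ J.
Energy delivered: (2.32 mW)(749 s) = 1.738 J.
Photons incident: 1.738 / 6.347×10⁻¹⁹ = 2.738×10¹⁸, i.e. 2.738×10¹⁸/6.022×10²³ = 4.547×10⁻⁶ mol.
Product formed: 0.47 × 4.547×10⁻⁶ = 2.137×10⁻⁶ mol.
Rate: 2.137×10⁻⁶ / 749 s = 2.85×10⁻⁹ mol s⁻¹.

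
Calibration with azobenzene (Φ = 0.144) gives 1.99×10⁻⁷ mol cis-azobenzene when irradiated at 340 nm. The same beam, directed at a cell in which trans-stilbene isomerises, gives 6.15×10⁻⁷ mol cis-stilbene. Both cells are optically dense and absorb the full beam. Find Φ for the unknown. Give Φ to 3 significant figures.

Φ = 0.445

Photons absorbed by the actinometer: 1.99×10⁻⁷ / 0.144 = 1.382×10⁻⁶ mol.
Φ(unknown) = 6.15×10⁻⁷ / 1.382×10⁻⁶ = 0.445.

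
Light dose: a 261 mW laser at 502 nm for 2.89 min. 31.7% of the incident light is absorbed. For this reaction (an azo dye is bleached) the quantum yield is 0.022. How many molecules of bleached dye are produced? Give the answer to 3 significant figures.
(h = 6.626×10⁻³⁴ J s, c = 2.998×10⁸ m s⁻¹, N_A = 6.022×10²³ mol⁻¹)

7.98×10¹⁷ molecules

Photon energy at 502 nm: hc/λ = (6.626×10⁻³⁴)(2.998×10⁸)/(502×10⁻⁹) = 3.957×10⁻¹⁹ J.
Energy delivered: (261 mW)(173.4 s) = 45.26 J.
Photons incident: 45.26 / 3.957×10⁻¹⁹ = 1.144×10²⁰, i.e. 1.144×10²⁰/6.022×10²³ = 1.900×10⁻⁴ mol.
Photons absorbed: 0.317 × 1.900×10⁻⁴ = 6.023×10⁻⁵ mol.
Product: Φ × n_abs = 0.022 × 6.023×10⁻⁵ = 1.325×10⁻⁶ mol.
As a count: 1.325×10⁻⁶ × 6.022×10²³ = 7.98×10¹⁷.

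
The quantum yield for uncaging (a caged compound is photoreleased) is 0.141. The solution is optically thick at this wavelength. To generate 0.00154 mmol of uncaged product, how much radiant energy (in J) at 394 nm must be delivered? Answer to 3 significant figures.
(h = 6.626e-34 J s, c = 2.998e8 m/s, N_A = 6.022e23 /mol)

Product: 0.00154 mmol = 1.54e-6 mol.
Photons that must be absorbed: 1.54e-6 / 0.141 = 1.092e-5 mol.
Photon energy: hc/λ = 5.042e-19 J; per mole, 3.036e5 J mol⁻¹.
Energy required: 1.092e-5 × 3.036e5 = 3.32 J.

3.32 J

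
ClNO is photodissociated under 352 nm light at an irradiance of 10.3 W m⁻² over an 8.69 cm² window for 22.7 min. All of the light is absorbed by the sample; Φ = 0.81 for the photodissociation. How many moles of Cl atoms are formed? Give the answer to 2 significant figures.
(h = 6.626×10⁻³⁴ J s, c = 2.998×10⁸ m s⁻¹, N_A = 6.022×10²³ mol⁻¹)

Photon energy at 352 nm: hc/λ = (6.626×10⁻³⁴)(2.998×10⁸)/(352×10⁻⁹) = 5.643×10⁻¹⁹ J.
Energy delivered: (10.3 W m⁻²)(8.69×10⁻⁴ m²)(1362 s) = 12.19 J.
Photons incident: 12.19 / 5.643×10⁻¹⁹ = 2.160×10¹⁹, i.e. 2.160×10¹⁹/6.022×10²³ = 3.587×10⁻⁵ mol.
Product: Φ × n_abs = 0.81 × 3.587×10⁻⁵ = 2.905×10⁻⁵ mol.

2.9×10⁻⁵ mol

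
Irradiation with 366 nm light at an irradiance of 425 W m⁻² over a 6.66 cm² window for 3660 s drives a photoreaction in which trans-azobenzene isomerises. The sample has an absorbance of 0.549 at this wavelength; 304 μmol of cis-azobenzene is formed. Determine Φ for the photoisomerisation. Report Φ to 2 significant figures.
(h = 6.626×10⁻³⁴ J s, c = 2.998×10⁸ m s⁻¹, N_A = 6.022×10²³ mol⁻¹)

Product: 304 μmol = 3.04×10⁻⁴ mol.
Photon energy at 366 nm: hc/λ = (6.626×10⁻³⁴)(2.998×10⁸)/(366×10⁻⁹) = 5.428×10⁻¹⁹ J.
Energy delivered: (425 W m⁻²)(6.66×10⁻⁴ m²)(3660 s) = 1036 J.
Photons incident: 1036 / 5.428×10⁻¹⁹ = 1.909×10²¹, i.e. 1.909×10²¹/6.022×10²³ = 0.003170 mol.
Fraction absorbed: 1 − 10^(−0.549) = 0.7175.
Photons absorbed: 0.7175 × 0.003170 = 0.002274 mol.
Φ = 3.04×10⁻⁴ mol / 0.002274 mol photons = 0.13.

Φ = 0.13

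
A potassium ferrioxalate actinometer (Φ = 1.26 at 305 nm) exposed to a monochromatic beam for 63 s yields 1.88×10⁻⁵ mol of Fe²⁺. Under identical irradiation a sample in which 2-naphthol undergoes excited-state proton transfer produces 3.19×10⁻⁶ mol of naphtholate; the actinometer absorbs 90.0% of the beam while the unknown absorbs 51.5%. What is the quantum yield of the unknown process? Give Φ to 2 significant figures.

Photons absorbed by the actinometer: 1.88×10⁻⁵ / 1.26 = 1.492×10⁻⁵ mol.
Incident flux: 1.492×10⁻⁵ / 0.900 = 1.658×10⁻⁵ einstein.
Absorbed by unknown: 0.515 × 1.658×10⁻⁵ = 8.539×10⁻⁶ mol.
Φ(unknown) = 3.19×10⁻⁶ / 8.539×10⁻⁶ = 0.37.

Φ = 0.37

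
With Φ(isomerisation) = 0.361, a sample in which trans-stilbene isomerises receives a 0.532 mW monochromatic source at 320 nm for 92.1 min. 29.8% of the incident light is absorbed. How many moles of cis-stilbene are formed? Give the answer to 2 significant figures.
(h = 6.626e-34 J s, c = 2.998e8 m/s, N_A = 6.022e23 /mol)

Photon energy at 320 nm: hc/λ = (6.626e-34)(2.998e8)/(320e-9) = 6.208e-19 J.
Energy delivered: (0.532 mW)(5526 s) = 2.940 J.
Photons incident: 2.940 / 6.208e-19 = 4.736e18, i.e. 4.736e18/6.022e23 = 7.864e-6 mol.
Photons absorbed: 0.298 × 7.864e-6 = 2.343e-6 mol.
Product: Φ × n_abs = 0.361 × 2.343e-6 = 8.458e-7 mol.

8.5e-7 mol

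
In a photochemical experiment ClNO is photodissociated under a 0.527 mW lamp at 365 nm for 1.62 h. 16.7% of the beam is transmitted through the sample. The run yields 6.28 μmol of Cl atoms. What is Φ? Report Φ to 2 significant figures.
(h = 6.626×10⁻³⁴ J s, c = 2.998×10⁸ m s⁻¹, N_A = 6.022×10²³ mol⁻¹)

Product: 6.28 μmol = 6.28×10⁻⁶ mol.
Photon energy at 365 nm: hc/λ = (6.626×10⁻³⁴)(2.998×10⁸)/(365×10⁻⁹) = 5.442×10⁻¹⁹ J.
Energy delivered: (0.527 mW)(5832 s) = 3.073 J.
Photons incident: 3.073 / 5.442×10⁻¹⁹ = 5.647×10¹⁸, i.e. 5.647×10¹⁸/6.022×10²³ = 9.377×10⁻⁶ mol.
Fraction absorbed: 1 − 16.7/100 = 0.8330.
Photons absorbed: 0.8330 × 9.377×10⁻⁶ = 7.811×10⁻⁶ mol.
Φ = 6.28×10⁻⁶ mol / 7.811×10⁻⁶ mol photons = 0.80.

Φ = 0.80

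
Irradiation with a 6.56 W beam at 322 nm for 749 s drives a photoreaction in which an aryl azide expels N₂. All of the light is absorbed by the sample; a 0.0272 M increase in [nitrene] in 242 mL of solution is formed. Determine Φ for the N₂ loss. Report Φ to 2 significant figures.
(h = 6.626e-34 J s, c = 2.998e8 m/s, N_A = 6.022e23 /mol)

Φ = 0.50

Product: (0.0272 M)(0.242 L) = 0.006582 mol.
Photon energy at 322 nm: hc/λ = (6.626e-34)(2.998e8)/(322e-9) = 6.169e-19 J.
Energy delivered: (6.56 W)(749 s) = 4913 J.
Photons incident: 4913 / 6.169e-19 = 7.964e21, i.e. 7.964e21/6.022e23 = 0.01322 mol.
Φ = 0.006582 mol / 0.01322 mol photons = 0.50.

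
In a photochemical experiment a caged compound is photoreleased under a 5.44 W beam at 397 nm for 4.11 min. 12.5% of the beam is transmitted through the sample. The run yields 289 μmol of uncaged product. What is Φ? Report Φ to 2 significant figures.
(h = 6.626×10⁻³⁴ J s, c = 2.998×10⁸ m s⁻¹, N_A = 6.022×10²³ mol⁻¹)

Φ = 0.074

Product: 289 μmol = 2.89×10⁻⁴ mol.
Photon energy at 397 nm: hc/λ = (6.626×10⁻³⁴)(2.998×10⁸)/(397×10⁻⁹) = 5.004×10⁻¹⁹ J.
Energy delivered: (5.44 W)(246.6 s) = 1342 J.
Photons incident: 1342 / 5.004×10⁻¹⁹ = 2.682×10²¹, i.e. 2.682×10²¹/6.022×10²³ = 0.004454 mol.
Fraction absorbed: 1 − 12.5/100 = 0.8750.
Photons absorbed: 0.8750 × 0.004454 = 0.003897 mol.
Φ = 2.89×10⁻⁴ mol / 0.003897 mol photons = 0.074.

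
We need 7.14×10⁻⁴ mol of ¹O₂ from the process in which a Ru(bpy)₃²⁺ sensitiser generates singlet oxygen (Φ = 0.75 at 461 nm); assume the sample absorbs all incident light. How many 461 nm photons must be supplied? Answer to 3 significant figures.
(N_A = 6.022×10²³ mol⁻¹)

5.73×10²⁰ photons

Photons that must be absorbed: 7.14×10⁻⁴ / 0.75 = 9.520×10⁻⁴ mol.
Photon count: 9.520×10⁻⁴ × 6.022×10²³ = 5.73×10²⁰.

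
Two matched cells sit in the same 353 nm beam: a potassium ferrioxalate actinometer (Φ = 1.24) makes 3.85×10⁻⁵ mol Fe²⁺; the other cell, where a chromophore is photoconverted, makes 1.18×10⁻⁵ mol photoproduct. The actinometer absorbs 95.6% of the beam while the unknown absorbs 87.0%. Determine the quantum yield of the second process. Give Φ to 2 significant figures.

Photons absorbed by the actinometer: 3.85×10⁻⁵ / 1.24 = 3.105×10⁻⁵ mol.
Incident flux: 3.105×10⁻⁵ / 0.956 = 3.248×10⁻⁵ einstein.
Absorbed by unknown: 0.870 × 3.248×10⁻⁵ = 2.826×10⁻⁵ mol.
Φ(unknown) = 1.18×10⁻⁵ / 2.826×10⁻⁵ = 0.42.

Φ = 0.42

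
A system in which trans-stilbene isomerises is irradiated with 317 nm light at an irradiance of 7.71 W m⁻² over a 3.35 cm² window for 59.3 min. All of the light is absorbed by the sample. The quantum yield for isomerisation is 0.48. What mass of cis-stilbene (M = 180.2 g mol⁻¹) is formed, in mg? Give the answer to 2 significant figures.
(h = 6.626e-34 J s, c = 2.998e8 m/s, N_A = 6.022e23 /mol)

Photon energy at 317 nm: hc/λ = (6.626e-34)(2.998e8)/(317e-9) = 6.266e-19 J.
Energy delivered: (7.71 W m⁻²)(3.35e-4 m²)(3558 s) = 9.190 J.
Photons incident: 9.190 / 6.266e-19 = 1.467e19, i.e. 1.467e19/6.022e23 = 2.436e-5 mol.
Product: Φ × n_abs = 0.48 × 2.436e-5 = 1.169e-5 mol.
Mass: 1.169e-5 × 180.2 = 0.002107 g = 2.1 mg.

2.1 mg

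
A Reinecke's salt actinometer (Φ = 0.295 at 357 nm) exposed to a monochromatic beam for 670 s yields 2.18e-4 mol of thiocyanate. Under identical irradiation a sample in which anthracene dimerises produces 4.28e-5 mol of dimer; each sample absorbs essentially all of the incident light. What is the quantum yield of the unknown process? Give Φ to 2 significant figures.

Φ = 0.058

Photons absorbed by the actinometer: 2.18e-4 / 0.295 = 7.390e-4 mol.
Φ(unknown) = 4.28e-5 / 7.390e-4 = 0.058.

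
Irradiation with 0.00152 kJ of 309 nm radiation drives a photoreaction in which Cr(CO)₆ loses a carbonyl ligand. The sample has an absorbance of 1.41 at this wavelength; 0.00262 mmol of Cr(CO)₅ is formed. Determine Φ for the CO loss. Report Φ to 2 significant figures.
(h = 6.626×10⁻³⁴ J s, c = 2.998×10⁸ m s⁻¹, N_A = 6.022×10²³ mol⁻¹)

Φ = 0.69

Product: 0.00262 mmol = 2.62×10⁻⁶ mol.
Photon energy at 309 nm: hc/λ = (6.626×10⁻³⁴)(2.998×10⁸)/(309×10⁻⁹) = 6.429×10⁻¹⁹ J.
Incident energy: 0.00152 kJ = 1.52 J.
Photons incident: 1.52 / 6.429×10⁻¹⁹ = 2.364×10¹⁸, i.e. 2.364×10¹⁸/6.022×10²³ = 3.926×10⁻⁶ mol.
Fraction absorbed: 1 − 10^(−1.41) = 0.9611.
Photons absorbed: 0.9611 × 3.926×10⁻⁶ = 3.773×10⁻⁶ mol.
Φ = 2.62×10⁻⁶ mol / 3.773×10⁻⁶ mol photons = 0.69.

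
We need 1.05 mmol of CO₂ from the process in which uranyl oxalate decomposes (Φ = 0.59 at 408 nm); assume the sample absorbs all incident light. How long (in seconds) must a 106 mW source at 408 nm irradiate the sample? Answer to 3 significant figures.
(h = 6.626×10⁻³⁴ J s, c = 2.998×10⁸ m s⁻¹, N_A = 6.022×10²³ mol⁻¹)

Product: 1.05 mmol = 0.00105 mol.
Photons that must be absorbed: 0.00105 / 0.59 = 0.001780 mol.
Photon energy: hc/λ = 4.869×10⁻¹⁹ J; per mole, 2.932×10⁵ J mol⁻¹.
Energy required: 0.001780 × 2.932×10⁵ = 521.9 J.
Time: 521.9 J / 0.106 W = 4920 s.

t ≈ 4920 s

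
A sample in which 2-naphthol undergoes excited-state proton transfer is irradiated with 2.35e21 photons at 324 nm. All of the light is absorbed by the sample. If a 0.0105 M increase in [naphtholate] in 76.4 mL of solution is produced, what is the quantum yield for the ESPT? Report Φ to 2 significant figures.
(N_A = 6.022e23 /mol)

Φ = 0.21

Product: (0.0105 M)(0.0764 L) = 8.022e-4 mol.
Moles of photons: 2.35e21 / 6.022e23 = 0.003902 mol.
Φ = 8.022e-4 mol / 0.003902 mol photons = 0.21.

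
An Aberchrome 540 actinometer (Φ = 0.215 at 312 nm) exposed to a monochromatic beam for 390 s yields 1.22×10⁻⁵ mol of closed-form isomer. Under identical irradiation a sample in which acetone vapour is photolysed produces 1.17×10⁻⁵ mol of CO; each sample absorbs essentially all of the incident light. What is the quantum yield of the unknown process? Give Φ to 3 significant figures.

Φ = 0.206

Photons absorbed by the actinometer: 1.22×10⁻⁵ / 0.215 = 5.674×10⁻⁵ mol.
Φ(unknown) = 1.17×10⁻⁵ / 5.674×10⁻⁵ = 0.206.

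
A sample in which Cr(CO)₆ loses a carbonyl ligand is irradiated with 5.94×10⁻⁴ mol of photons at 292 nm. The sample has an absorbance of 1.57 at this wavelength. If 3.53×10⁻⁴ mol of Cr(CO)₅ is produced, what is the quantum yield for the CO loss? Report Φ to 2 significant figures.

Fraction absorbed: 1 − 10^(−1.57) = 0.9731.
Photons absorbed: 0.9731 × 5.94×10⁻⁴ = 5.780×10⁻⁴ mol.
Φ = 3.53×10⁻⁴ mol / 5.780×10⁻⁴ mol photons = 0.61.

Φ = 0.61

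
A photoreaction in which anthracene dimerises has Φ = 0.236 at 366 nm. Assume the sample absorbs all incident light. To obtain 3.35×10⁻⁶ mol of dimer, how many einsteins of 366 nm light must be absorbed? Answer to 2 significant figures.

1.4×10⁻⁵ einstein

Photons that must be absorbed: 3.35×10⁻⁶ / 0.236 = 1.419×10⁻⁵ mol.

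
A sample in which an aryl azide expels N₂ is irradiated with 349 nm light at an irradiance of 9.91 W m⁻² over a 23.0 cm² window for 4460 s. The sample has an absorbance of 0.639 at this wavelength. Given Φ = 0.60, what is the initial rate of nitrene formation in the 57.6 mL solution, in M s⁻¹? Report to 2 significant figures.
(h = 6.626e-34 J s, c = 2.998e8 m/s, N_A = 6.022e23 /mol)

5.3e-7 M s⁻¹

Photon energy at 349 nm: hc/λ = (6.626e-34)(2.998e8)/(349e-9) = 5.692e-19 J.
Energy delivered: (9.91 W m⁻²)(23.0e-4 m²)(4460 s) = 101.7 J.
Photons incident: 101.7 / 5.692e-19 = 1.787e20, i.e. 1.787e20/6.022e23 = 2.967e-4 mol.
Fraction absorbed: 1 − 10^(−0.639) = 0.7704.
Photons absorbed: 0.7704 × 2.967e-4 = 2.286e-4 mol.
Product formed: 0.60 × 2.286e-4 = 1.372e-4 mol.
Rate: 1.372e-4 mol / (4460 s × 0.0576 L) = 5.3e-7 M s⁻¹.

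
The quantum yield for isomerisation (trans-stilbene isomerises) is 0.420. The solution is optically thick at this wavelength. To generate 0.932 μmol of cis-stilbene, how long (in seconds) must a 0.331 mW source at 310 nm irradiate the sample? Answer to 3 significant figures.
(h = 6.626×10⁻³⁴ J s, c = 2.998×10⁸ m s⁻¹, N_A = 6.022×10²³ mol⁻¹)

t ≈ 2590 s

Product: 0.932 μmol = 9.32×10⁻⁷ mol.
Photons that must be absorbed: 9.32×10⁻⁷ / 0.420 = 2.219×10⁻⁶ mol.
Photon energy: hc/λ = 6.408×10⁻¹⁹ J; per mole, 3.859×10⁵ J mol⁻¹.
Energy required: 2.219×10⁻⁶ × 3.859×10⁵ = 0.8563 J.
Time: 0.8563 J / 0.000331 W = 2590 s.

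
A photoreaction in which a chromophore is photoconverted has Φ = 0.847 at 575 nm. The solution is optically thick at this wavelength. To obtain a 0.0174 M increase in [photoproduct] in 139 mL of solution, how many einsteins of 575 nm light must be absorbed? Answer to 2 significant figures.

Product: (0.0174 M)(0.139 L) = 0.002419 mol.
Photons that must be absorbed: 0.002419 / 0.847 = 0.002856 mol.

0.0029 einstein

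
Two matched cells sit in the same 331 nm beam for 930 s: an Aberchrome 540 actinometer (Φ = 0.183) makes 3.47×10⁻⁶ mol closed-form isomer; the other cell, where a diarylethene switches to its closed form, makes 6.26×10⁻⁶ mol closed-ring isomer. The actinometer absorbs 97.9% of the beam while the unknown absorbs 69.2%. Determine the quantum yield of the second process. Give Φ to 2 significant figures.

Photons absorbed by the actinometer: 3.47×10⁻⁶ / 0.183 = 1.896×10⁻⁵ mol.
Incident flux: 1.896×10⁻⁵ / 0.979 = 1.937×10⁻⁵ einstein.
Absorbed by unknown: 0.692 × 1.937×10⁻⁵ = 1.340×10⁻⁵ mol.
Φ(unknown) = 6.26×10⁻⁶ / 1.340×10⁻⁵ = 0.47.

Φ = 0.47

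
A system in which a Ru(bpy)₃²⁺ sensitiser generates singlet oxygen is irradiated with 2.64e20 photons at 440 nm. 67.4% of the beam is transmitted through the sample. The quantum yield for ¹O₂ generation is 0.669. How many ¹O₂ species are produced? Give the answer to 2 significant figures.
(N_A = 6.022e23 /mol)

Moles of photons: 2.64e20 / 6.022e23 = 4.384e-4 mol.
Fraction absorbed: 1 − 67.4/100 = 0.3260.
Photons absorbed: 0.3260 × 4.384e-4 = 1.429e-4 mol.
Product: Φ × n_abs = 0.669 × 1.429e-4 = 9.560e-5 mol.
As a count: 9.560e-5 × 6.022e23 = 5.8e19.

5.8e19 species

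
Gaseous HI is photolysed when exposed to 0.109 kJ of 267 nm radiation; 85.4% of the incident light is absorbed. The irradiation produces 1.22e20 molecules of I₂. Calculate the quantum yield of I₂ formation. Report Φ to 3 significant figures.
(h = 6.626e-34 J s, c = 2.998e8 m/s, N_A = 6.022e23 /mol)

Φ = 0.975

Product: 1.22e20 / 6.022e23 = 2.026e-4 mol.
Photon energy at 267 nm: hc/λ = (6.626e-34)(2.998e8)/(267e-9) = 7.440e-19 J.
Incident energy: 0.109 kJ = 109 J.
Photons incident: 109 / 7.440e-19 = 1.465e20, i.e. 1.465e20/6.022e23 = 2.433e-4 mol.
Photons absorbed: 0.854 × 2.433e-4 = 2.078e-4 mol.
Φ = 2.026e-4 mol / 2.078e-4 mol photons = 0.975.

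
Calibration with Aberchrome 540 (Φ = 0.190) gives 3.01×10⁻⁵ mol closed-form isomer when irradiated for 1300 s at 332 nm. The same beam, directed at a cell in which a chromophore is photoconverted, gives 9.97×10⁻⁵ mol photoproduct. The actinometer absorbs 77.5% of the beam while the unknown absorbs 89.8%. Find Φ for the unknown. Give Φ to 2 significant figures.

Φ = 0.54

Photons absorbed by the actinometer: 3.01×10⁻⁵ / 0.190 = 1.584×10⁻⁴ mol.
Incident flux: 1.584×10⁻⁴ / 0.775 = 2.044×10⁻⁴ einstein.
Absorbed by unknown: 0.898 × 2.044×10⁻⁴ = 1.836×10⁻⁴ mol.
Φ(unknown) = 9.97×10⁻⁵ / 1.836×10⁻⁴ = 0.54.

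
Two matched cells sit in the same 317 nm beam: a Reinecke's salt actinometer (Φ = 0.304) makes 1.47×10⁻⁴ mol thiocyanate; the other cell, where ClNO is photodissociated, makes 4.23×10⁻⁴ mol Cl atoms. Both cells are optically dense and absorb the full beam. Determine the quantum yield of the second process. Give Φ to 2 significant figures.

Photons absorbed by the actinometer: 1.47×10⁻⁴ / 0.304 = 4.836×10⁻⁴ mol.
Φ(unknown) = 4.23×10⁻⁴ / 4.836×10⁻⁴ = 0.87.

Φ = 0.87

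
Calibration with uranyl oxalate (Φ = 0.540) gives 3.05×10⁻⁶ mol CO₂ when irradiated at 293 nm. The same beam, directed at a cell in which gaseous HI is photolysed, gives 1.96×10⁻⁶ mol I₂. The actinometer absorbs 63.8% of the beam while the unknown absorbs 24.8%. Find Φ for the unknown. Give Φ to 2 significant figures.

Φ = 0.89

Photons absorbed by the actinometer: 3.05×10⁻⁶ / 0.540 = 5.648×10⁻⁶ mol.
Incident flux: 5.648×10⁻⁶ / 0.638 = 8.853×10⁻⁶ einstein.
Absorbed by unknown: 0.248 × 8.853×10⁻⁶ = 2.196×10⁻⁶ mol.
Φ(unknown) = 1.96×10⁻⁶ / 2.196×10⁻⁶ = 0.89.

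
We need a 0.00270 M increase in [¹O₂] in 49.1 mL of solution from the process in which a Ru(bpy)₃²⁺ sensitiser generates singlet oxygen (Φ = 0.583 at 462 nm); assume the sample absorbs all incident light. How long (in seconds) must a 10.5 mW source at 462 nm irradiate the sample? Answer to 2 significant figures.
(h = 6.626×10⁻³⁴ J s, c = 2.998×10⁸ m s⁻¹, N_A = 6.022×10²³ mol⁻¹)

Product: (0.00270 M)(0.0491 L) = 1.326×10⁻⁴ mol.
Photons that must be absorbed: 1.326×10⁻⁴ / 0.583 = 2.274×10⁻⁴ mol.
Photon energy: hc/λ = 4.300×10⁻¹⁹ J; per mole, 2.589×10⁵ J mol⁻¹.
Energy required: 2.274×10⁻⁴ × 2.589×10⁵ = 58.87 J.
Time: 58.87 J / 0.0105 W = 5600 s.

t ≈ 5600 s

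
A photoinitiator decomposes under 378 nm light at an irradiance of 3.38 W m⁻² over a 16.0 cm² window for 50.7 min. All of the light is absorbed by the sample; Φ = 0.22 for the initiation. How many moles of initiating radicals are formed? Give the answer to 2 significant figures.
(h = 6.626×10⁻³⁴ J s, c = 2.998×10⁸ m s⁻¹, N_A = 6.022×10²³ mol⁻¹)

Photon energy at 378 nm: hc/λ = (6.626×10⁻³⁴)(2.998×10⁸)/(378×10⁻⁹) = 5.255×10⁻¹⁹ J.
Energy delivered: (3.38 W m⁻²)(16.0×10⁻⁴ m²)(3042 s) = 16.45 J.
Photons incident: 16.45 / 5.255×10⁻¹⁹ = 3.130×10¹⁹, i.e. 3.130×10¹⁹/6.022×10²³ = 5.198×10⁻⁵ mol.
Product: Φ × n_abs = 0.22 × 5.198×10⁻⁵ = 1.144×10⁻⁵ mol.

1.1×10⁻⁵ mol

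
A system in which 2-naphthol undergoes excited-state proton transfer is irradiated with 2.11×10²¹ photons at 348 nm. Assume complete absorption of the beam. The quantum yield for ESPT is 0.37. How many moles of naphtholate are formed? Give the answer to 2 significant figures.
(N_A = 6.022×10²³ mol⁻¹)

0.0013 mol

Moles of photons: 2.11×10²¹ / 6.022×10²³ = 0.003504 mol.
Product: Φ × n_abs = 0.37 × 0.003504 = 0.001296 mol.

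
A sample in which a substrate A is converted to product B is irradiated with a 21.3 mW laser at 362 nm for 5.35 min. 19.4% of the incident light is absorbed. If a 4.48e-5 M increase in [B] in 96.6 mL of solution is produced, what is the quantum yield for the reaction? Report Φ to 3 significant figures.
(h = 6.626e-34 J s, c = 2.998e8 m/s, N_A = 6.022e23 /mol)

Φ = 1.08

Product: (4.48e-5 M)(0.0966 L) = 4.328e-6 mol.
Photon energy at 362 nm: hc/λ = (6.626e-34)(2.998e8)/(362e-9) = 5.487e-19 J.
Energy delivered: (21.3 mW)(321 s) = 6.837 J.
Photons incident: 6.837 / 5.487e-19 = 1.246e19, i.e. 1.246e19/6.022e23 = 2.069e-5 mol.
Photons absorbed: 0.194 × 2.069e-5 = 4.014e-6 mol.
Φ = 4.328e-6 mol / 4.014e-6 mol photons = 1.08.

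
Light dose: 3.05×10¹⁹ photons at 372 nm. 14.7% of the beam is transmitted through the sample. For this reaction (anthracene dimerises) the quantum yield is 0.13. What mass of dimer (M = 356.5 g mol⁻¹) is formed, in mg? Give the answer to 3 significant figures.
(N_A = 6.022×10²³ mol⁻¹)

2.00 mg

Moles of photons: 3.05×10¹⁹ / 6.022×10²³ = 5.065×10⁻⁵ mol.
Fraction absorbed: 1 − 14.7/100 = 0.8530.
Photons absorbed: 0.8530 × 5.065×10⁻⁵ = 4.320×10⁻⁵ mol.
Product: Φ × n_abs = 0.13 × 4.320×10⁻⁵ = 5.616×10⁻⁶ mol.
Mass: 5.616×10⁻⁶ × 356.5 = 0.002002 g = 2.00 mg.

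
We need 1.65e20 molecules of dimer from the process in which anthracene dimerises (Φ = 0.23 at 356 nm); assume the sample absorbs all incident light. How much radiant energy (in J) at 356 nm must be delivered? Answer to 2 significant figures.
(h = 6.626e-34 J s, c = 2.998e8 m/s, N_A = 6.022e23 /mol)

400 J

Product: 1.65e20 / 6.022e23 = 2.740e-4 mol.
Photons that must be absorbed: 2.740e-4 / 0.23 = 0.001191 mol.
Photon energy: hc/λ = 5.580e-19 J; per mole, 3.360e5 J mol⁻¹.
Energy required: 0.001191 × 3.360e5 = 400 J.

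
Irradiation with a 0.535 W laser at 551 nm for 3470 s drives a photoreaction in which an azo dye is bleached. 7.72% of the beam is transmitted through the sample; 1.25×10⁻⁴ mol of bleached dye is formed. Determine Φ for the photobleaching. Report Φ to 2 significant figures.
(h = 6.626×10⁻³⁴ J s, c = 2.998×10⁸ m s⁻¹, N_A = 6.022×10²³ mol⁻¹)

Photon energy at 551 nm: hc/λ = (6.626×10⁻³⁴)(2.998×10⁸)/(551×10⁻⁹) = 3.605×10⁻¹⁹ J.
Energy delivered: (0.535 W)(3470 s) = 1856 J.
Photons incident: 1856 / 3.605×10⁻¹⁹ = 5.148×10²¹, i.e. 5.148×10²¹/6.022×10²³ = 0.008549 mol.
Fraction absorbed: 1 − 7.72/100 = 0.9228.
Photons absorbed: 0.9228 × 0.008549 = 0.007889 mol.
Φ = 1.25×10⁻⁴ mol / 0.007889 mol photons = 0.016.

Φ = 0.016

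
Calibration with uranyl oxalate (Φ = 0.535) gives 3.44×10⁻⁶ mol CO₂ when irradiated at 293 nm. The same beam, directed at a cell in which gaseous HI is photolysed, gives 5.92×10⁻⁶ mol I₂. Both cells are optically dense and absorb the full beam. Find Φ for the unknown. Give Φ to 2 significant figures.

Φ = 0.92

Photons absorbed by the actinometer: 3.44×10⁻⁶ / 0.535 = 6.430×10⁻⁶ mol.
Φ(unknown) = 5.92×10⁻⁶ / 6.430×10⁻⁶ = 0.92.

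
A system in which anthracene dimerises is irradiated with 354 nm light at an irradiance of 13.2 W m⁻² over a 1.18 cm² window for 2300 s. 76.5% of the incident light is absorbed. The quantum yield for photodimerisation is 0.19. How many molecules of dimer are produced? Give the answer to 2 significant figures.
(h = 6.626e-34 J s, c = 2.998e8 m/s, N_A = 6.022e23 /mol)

Photon energy at 354 nm: hc/λ = (6.626e-34)(2.998e8)/(354e-9) = 5.612e-19 J.
Energy delivered: (13.2 W m⁻²)(1.18e-4 m²)(2300 s) = 3.582 J.
Photons incident: 3.582 / 5.612e-19 = 6.383e18, i.e. 6.383e18/6.022e23 = 1.060e-5 mol.
Photons absorbed: 0.765 × 1.060e-5 = 8.109e-6 mol.
Product: Φ × n_abs = 0.19 × 8.109e-6 = 1.541e-6 mol.
As a count: 1.541e-6 × 6.022e23 = 9.3e17.

9.3e17 molecules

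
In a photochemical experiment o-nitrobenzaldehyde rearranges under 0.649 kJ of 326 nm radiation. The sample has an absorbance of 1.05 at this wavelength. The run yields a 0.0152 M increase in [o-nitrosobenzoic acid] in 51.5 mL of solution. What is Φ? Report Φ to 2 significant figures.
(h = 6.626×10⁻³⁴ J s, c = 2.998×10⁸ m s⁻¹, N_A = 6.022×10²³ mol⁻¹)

Φ = 0.49

Product: (0.0152 M)(0.0515 L) = 7.828×10⁻⁴ mol.
Photon energy at 326 nm: hc/λ = (6.626×10⁻³⁴)(2.998×10⁸)/(326×10⁻⁹) = 6.093×10⁻¹⁹ J.
Incident energy: 0.649 kJ = 649 J.
Photons incident: 649 / 6.093×10⁻¹⁹ = 1.065×10²¹, i.e. 1.065×10²¹/6.022×10²³ = 0.001769 mol.
Fraction absorbed: 1 − 10^(−1.05) = 0.9109.
Photons absorbed: 0.9109 × 0.001769 = 0.001611 mol.
Φ = 7.828×10⁻⁴ mol / 0.001611 mol photons = 0.49.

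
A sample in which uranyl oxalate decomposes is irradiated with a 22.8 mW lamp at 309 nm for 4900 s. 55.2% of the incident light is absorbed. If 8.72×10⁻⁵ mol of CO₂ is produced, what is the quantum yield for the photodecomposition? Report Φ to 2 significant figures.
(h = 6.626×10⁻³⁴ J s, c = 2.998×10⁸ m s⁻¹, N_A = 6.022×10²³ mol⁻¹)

Photon energy at 309 nm: hc/λ = (6.626×10⁻³⁴)(2.998×10⁸)/(309×10⁻⁹) = 6.429×10⁻¹⁹ J.
Energy delivered: (22.8 mW)(4900 s) = 111.7 J.
Photons incident: 111.7 / 6.429×10⁻¹⁹ = 1.737×10²⁰, i.e. 1.737×10²⁰/6.022×10²³ = 2.884×10⁻⁴ mol.
Photons absorbed: 0.552 × 2.884×10⁻⁴ = 1.592×10⁻⁴ mol.
Φ = 8.72×10⁻⁵ mol / 1.592×10⁻⁴ mol photons = 0.55.

Φ = 0.55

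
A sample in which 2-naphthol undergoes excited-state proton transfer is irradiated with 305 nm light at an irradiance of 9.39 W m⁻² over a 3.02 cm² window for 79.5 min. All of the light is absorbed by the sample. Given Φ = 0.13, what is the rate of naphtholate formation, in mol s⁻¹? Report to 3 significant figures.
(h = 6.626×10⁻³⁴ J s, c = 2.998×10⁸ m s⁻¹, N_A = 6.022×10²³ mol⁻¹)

Photon energy at 305 nm: hc/λ = (6.626×10⁻³⁴)(2.998×10⁸)/(305×10⁻⁹) = 6.513×10⁻¹⁹ J.
Energy delivered: (9.39 W m⁻²)(3.02×10⁻⁴ m²)(4770 s) = 13.53 J.
Photons incident: 13.53 / 6.513×10⁻¹⁹ = 2.077×10¹⁹, i.e. 2.077×10¹⁹/6.022×10²³ = 3.449×10⁻⁵ mol.
Product formed: 0.13 × 3.449×10⁻⁵ = 4.484×10⁻⁶ mol.
Rate: 4.484×10⁻⁶ / 4770 s = 9.40×10⁻¹⁰ mol s⁻¹.

9.40×10⁻¹⁰ mol s⁻¹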